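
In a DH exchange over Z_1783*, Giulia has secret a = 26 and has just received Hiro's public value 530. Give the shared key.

1186

Shared key K = 530^26 mod 1783.
530^1 ≡ 530 (mod 1783)
530^2 = (530^1)^2 ≡ 530^2 = 280900 ≡ 969 (mod 1783)
530^4 = (530^2)^2 ≡ 969^2 = 938961 ≡ 1103 (mod 1783)
530^8 = (530^4)^2 ≡ 1103^2 = 1216609 ≡ 603 (mod 1783)
530^16 = (530^8)^2 ≡ 603^2 = 363609 ≡ 1660 (mod 1783)
530^26 = 530^16 · 530^8 · 530^2 ≡ 1660 · 603 · 969 ≡ 1186 (mod 1783).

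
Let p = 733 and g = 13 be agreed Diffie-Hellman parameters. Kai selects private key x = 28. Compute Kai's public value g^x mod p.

674

Public value = 13^28 mod 733.
13^1 ≡ 13 (mod 733)
13^2 = (13^1)^2 ≡ 13^2 = 169 ≡ 169 (mod 733)
13^4 = (13^2)^2 ≡ 169^2 = 28561 ≡ 707 (mod 733)
13^8 = (13^4)^2 ≡ 707^2 = 499849 ≡ 676 (mod 733)
13^16 = (13^8)^2 ≡ 676^2 = 456976 ≡ 317 (mod 733)
13^28 = 13^16 · 13^8 · 13^4 ≡ 317 · 676 · 707 ≡ 674 (mod 733).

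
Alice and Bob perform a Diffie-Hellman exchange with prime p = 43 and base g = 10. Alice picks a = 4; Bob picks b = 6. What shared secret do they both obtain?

Bob sends B = g^b mod p = 10^6 mod 43.
10^1 ≡ 10 (mod 43)
10^2 = (10^1)^2 ≡ 10^2 = 100 ≡ 14 (mod 43)
10^4 = (10^2)^2 ≡ 14^2 = 196 ≡ 24 (mod 43)
10^6 = 10^4 · 10^2 ≡ 24 · 14 ≡ 35 (mod 43).
So B = 35. Alice then computes K = B^a mod p = 35^4 mod 43.
35^1 ≡ 35 (mod 43)
35^2 = (35^1)^2 ≡ 35^2 = 1225 ≡ 21 (mod 43)
35^4 = (35^2)^2 ≡ 21^2 = 441 ≡ 11 (mod 43)

11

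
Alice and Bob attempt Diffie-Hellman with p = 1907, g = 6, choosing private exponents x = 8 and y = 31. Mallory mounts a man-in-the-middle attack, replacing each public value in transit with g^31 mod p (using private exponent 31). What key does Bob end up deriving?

451

Bob receives Mallory's public value M = 6^31 mod 1907 instead of the honest one.
6^1 ≡ 6 (mod 1907)
6^2 = (6^1)^2 ≡ 6^2 = 36 ≡ 36 (mod 1907)
6^4 = (6^2)^2 ≡ 36^2 = 1296 ≡ 1296 (mod 1907)
6^8 = (6^4)^2 ≡ 1296^2 = 1679616 ≡ 1456 (mod 1907)
6^16 = (6^8)^2 ≡ 1456^2 = 2119936 ≡ 1259 (mod 1907)
6^31 = 6^16 · 6^8 · 6^4 · 6^2 · 6^1 ≡ 1259 · 1456 · 1296 · 36 · 6 ≡ 1332 (mod 1907).
So M = 1332. Bob computes K = M^31 mod 1907.
1332^1 ≡ 1332 (mod 1907)
1332^2 = (1332^1)^2 ≡ 1332^2 = 1774224 ≡ 714 (mod 1907)
1332^4 = (1332^2)^2 ≡ 714^2 = 509796 ≡ 627 (mod 1907)
1332^8 = (1332^4)^2 ≡ 627^2 = 393129 ≡ 287 (mod 1907)
1332^16 = (1332^8)^2 ≡ 287^2 = 82369 ≡ 368 (mod 1907)
1332^31 = 1332^16 · 1332^8 · 1332^4 · 1332^2 · 1332^1 ≡ 368 · 287 · 627 · 714 · 1332 ≡ 451 (mod 1907).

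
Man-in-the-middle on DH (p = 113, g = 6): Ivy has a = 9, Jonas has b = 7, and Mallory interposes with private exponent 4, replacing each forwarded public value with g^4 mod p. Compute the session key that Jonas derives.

98

Jonas receives Mallory's public value M = 6^4 mod 113 instead of the honest one.
6^1 ≡ 6 (mod 113)
6^2 = (6^1)^2 ≡ 6^2 = 36 ≡ 36 (mod 113)
6^4 = (6^2)^2 ≡ 36^2 = 1296 ≡ 53 (mod 113)
So M = 53. Jonas computes K = M^7 mod 113.
53^1 ≡ 53 (mod 113)
53^2 = (53^1)^2 ≡ 53^2 = 2809 ≡ 97 (mod 113)
53^4 = (53^2)^2 ≡ 97^2 = 9409 ≡ 30 (mod 113)
53^7 = 53^4 · 53^2 · 53^1 ≡ 30 · 97 · 53 ≡ 98 (mod 113).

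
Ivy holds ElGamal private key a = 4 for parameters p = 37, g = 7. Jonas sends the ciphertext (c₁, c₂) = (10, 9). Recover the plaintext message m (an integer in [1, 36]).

12

Shared mask s = c₁^a mod p = 10^4 mod 37.
10^1 ≡ 10 (mod 37)
10^2 = (10^1)^2 ≡ 10^2 = 100 ≡ 26 (mod 37)
10^4 = (10^2)^2 ≡ 26^2 = 676 ≡ 10 (mod 37)
So s = 10; s⁻¹ ≡ 26 (mod 37).
m = c₂ · s⁻¹ mod 37 = 9 · 26 mod 37 = 12.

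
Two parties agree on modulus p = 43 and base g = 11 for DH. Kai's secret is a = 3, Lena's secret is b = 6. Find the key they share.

21

Kai sends A = g^a mod p = 11^3 mod 43.
11^1 ≡ 11 (mod 43)
11^2 = (11^1)^2 ≡ 11^2 = 121 ≡ 35 (mod 43)
11^3 = 11^2 · 11^1 ≡ 35 · 11 ≡ 41 (mod 43).
So A = 41. Lena then computes K = A^b mod p = 41^6 mod 43.
41^1 ≡ 41 (mod 43)
41^2 = (41^1)^2 ≡ 41^2 = 1681 ≡ 4 (mod 43)
41^4 = (41^2)^2 ≡ 4^2 = 16 ≡ 16 (mod 43)
41^6 = 41^4 · 41^2 ≡ 16 · 4 ≡ 21 (mod 43).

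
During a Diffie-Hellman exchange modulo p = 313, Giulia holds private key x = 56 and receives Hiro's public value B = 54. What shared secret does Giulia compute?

Shared key K = 54^56 mod 313.
54^1 ≡ 54 (mod 313)
54^2 = (54^1)^2 ≡ 54^2 = 2916 ≡ 99 (mod 313)
54^4 = (54^2)^2 ≡ 99^2 = 9801 ≡ 98 (mod 313)
54^8 = (54^4)^2 ≡ 98^2 = 9604 ≡ 214 (mod 313)
54^16 = (54^8)^2 ≡ 214^2 = 45796 ≡ 98 (mod 313)
54^32 = (54^16)^2 ≡ 98^2 = 9604 ≡ 214 (mod 313)
54^56 = 54^32 · 54^16 · 54^8 ≡ 214 · 98 · 214 ≡ 214 (mod 313).

214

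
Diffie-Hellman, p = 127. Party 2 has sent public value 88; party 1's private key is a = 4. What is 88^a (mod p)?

Shared key K = 88^4 mod 127.
88^1 ≡ 88 (mod 127)
88^2 = (88^1)^2 ≡ 88^2 = 7744 ≡ 124 (mod 127)
88^4 = (88^2)^2 ≡ 124^2 = 15376 ≡ 9 (mod 127)

9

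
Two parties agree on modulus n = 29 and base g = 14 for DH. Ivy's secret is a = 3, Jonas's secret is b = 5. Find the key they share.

15

Jonas sends B = g^b mod n = 14^5 mod 29.
14^1 ≡ 14 (mod 29)
14^2 = (14^1)^2 ≡ 14^2 = 196 ≡ 22 (mod 29)
14^4 = (14^2)^2 ≡ 22^2 = 484 ≡ 20 (mod 29)
14^5 = 14^4 · 14^1 ≡ 20 · 14 ≡ 19 (mod 29).
So B = 19. Ivy then computes K = B^a mod n = 19^3 mod 29.
19^1 ≡ 19 (mod 29)
19^2 = (19^1)^2 ≡ 19^2 = 361 ≡ 13 (mod 29)
19^3 = 19^2 · 19^1 ≡ 13 · 19 ≡ 15 (mod 29).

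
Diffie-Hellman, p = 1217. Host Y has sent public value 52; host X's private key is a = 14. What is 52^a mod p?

73

Shared key K = 52^14 mod 1217.
52^1 ≡ 52 (mod 1217)
52^2 = (52^1)^2 ≡ 52^2 = 2704 ≡ 270 (mod 1217)
52^4 = (52^2)^2 ≡ 270^2 = 72900 ≡ 1097 (mod 1217)
52^8 = (52^4)^2 ≡ 1097^2 = 1203409 ≡ 1013 (mod 1217)
52^14 = 52^8 · 52^4 · 52^2 ≡ 1013 · 1097 · 270 ≡ 73 (mod 1217).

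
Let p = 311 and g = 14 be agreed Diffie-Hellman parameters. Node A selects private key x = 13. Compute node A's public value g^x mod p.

75

Public value = 14^13 mod 311.
14^1 ≡ 14 (mod 311)
14^2 = (14^1)^2 ≡ 14^2 = 196 ≡ 196 (mod 311)
14^4 = (14^2)^2 ≡ 196^2 = 38416 ≡ 163 (mod 311)
14^8 = (14^4)^2 ≡ 163^2 = 26569 ≡ 134 (mod 311)
14^13 = 14^8 · 14^4 · 14^1 ≡ 134 · 163 · 14 ≡ 75 (mod 311).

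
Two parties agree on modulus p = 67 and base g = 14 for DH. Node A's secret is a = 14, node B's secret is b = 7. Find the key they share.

Node B sends B = g^b mod p = 14^7 mod 67.
14^1 ≡ 14 (mod 67)
14^2 = (14^1)^2 ≡ 14^2 = 196 ≡ 62 (mod 67)
14^4 = (14^2)^2 ≡ 62^2 = 3844 ≡ 25 (mod 67)
14^7 = 14^4 · 14^2 · 14^1 ≡ 25 · 62 · 14 ≡ 59 (mod 67).
So B = 59. Node A then computes K = B^a mod p = 59^14 mod 67.
59^1 ≡ 59 (mod 67)
59^2 = (59^1)^2 ≡ 59^2 = 3481 ≡ 64 (mod 67)
59^4 = (59^2)^2 ≡ 64^2 = 4096 ≡ 9 (mod 67)
59^8 = (59^4)^2 ≡ 9^2 = 81 ≡ 14 (mod 67)
59^14 = 59^8 · 59^4 · 59^2 ≡ 14 · 9 · 64 ≡ 24 (mod 67).

24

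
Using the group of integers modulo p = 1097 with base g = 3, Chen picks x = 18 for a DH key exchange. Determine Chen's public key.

678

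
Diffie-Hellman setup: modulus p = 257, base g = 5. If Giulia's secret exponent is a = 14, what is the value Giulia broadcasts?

9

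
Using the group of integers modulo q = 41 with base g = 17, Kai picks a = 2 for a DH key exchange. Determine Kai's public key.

Public value = 17^2 (mod 41).
17^1 ≡ 17 (mod 41)
17^2 = (17^1)^2 ≡ 17^2 = 289 ≡ 2 (mod 41)

2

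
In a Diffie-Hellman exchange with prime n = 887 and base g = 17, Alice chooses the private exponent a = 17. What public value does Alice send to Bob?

Public value = 17^17 mod 887.
17^1 ≡ 17 (mod 887)
17^2 = (17^1)^2 ≡ 17^2 = 289 ≡ 289 (mod 887)
17^4 = (17^2)^2 ≡ 289^2 = 83521 ≡ 143 (mod 887)
17^8 = (17^4)^2 ≡ 143^2 = 20449 ≡ 48 (mod 887)
17^16 = (17^8)^2 ≡ 48^2 = 2304 ≡ 530 (mod 887)
17^17 = 17^16 · 17^1 ≡ 530 · 17 ≡ 140 (mod 887).

140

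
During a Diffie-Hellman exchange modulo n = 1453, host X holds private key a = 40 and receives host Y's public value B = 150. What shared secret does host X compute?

323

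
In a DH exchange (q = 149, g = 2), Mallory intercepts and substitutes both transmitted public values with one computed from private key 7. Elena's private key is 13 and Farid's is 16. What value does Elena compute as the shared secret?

48

Elena receives Mallory's public value M = 2^7 mod 149 instead of the honest one.
2^1 ≡ 2 (mod 149)
2^2 = (2^1)^2 ≡ 2^2 = 4 ≡ 4 (mod 149)
2^4 = (2^2)^2 ≡ 4^2 = 16 ≡ 16 (mod 149)
2^7 = 2^4 · 2^2 · 2^1 ≡ 16 · 4 · 2 ≡ 128 (mod 149).
So M = 128. Elena computes K = M^13 mod 149.
128^1 ≡ 128 (mod 149)
128^2 = (128^1)^2 ≡ 128^2 = 16384 ≡ 143 (mod 149)
128^4 = (128^2)^2 ≡ 143^2 = 20449 ≡ 36 (mod 149)
128^8 = (128^4)^2 ≡ 36^2 = 1296 ≡ 104 (mod 149)
128^13 = 128^8 · 128^4 · 128^1 ≡ 104 · 36 · 128 ≡ 48 (mod 149).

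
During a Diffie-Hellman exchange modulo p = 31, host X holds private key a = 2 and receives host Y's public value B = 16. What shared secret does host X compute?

8

Shared key K = 16^2 mod 31.
16^1 ≡ 16 (mod 31)
16^2 = (16^1)^2 ≡ 16^2 = 256 ≡ 8 (mod 31)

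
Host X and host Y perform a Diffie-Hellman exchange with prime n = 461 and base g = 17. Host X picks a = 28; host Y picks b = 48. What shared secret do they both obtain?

452

Host X sends A = g^a mod n = 17^28 mod 461.
17^1 ≡ 17 (mod 461)
17^2 = (17^1)^2 ≡ 17^2 = 289 ≡ 289 (mod 461)
17^4 = (17^2)^2 ≡ 289^2 = 83521 ≡ 80 (mod 461)
17^8 = (17^4)^2 ≡ 80^2 = 6400 ≡ 407 (mod 461)
17^16 = (17^8)^2 ≡ 407^2 = 165649 ≡ 150 (mod 461)
17^28 = 17^16 · 17^8 · 17^4 ≡ 150 · 407 · 80 ≡ 166 (mod 461).
So A = 166. Host Y then computes K = A^b mod n = 166^48 mod 461.
166^1 ≡ 166 (mod 461)
166^2 = (166^1)^2 ≡ 166^2 = 27556 ≡ 357 (mod 461)
166^4 = (166^2)^2 ≡ 357^2 = 127449 ≡ 213 (mod 461)
166^8 = (166^4)^2 ≡ 213^2 = 45369 ≡ 191 (mod 461)
166^16 = (166^8)^2 ≡ 191^2 = 36481 ≡ 62 (mod 461)
166^32 = (166^16)^2 ≡ 62^2 = 3844 ≡ 156 (mod 461)
166^48 = 166^32 · 166^16 ≡ 156 · 62 ≡ 452 (mod 461).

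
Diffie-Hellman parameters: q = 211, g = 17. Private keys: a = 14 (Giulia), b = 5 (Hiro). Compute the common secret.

196

Giulia sends A = g^a mod q = 17^14 mod 211.
17^1 ≡ 17 (mod 211)
17^2 = (17^1)^2 ≡ 17^2 = 289 ≡ 78 (mod 211)
17^4 = (17^2)^2 ≡ 78^2 = 6084 ≡ 176 (mod 211)
17^8 = (17^4)^2 ≡ 176^2 = 30976 ≡ 170 (mod 211)
17^14 = 17^8 · 17^4 · 17^2 ≡ 170 · 176 · 78 ≡ 100 (mod 211).
So A = 100. Hiro then computes K = A^b mod q = 100^5 mod 211.
100^1 ≡ 100 (mod 211)
100^2 = (100^1)^2 ≡ 100^2 = 10000 ≡ 83 (mod 211)
100^4 = (100^2)^2 ≡ 83^2 = 6889 ≡ 137 (mod 211)
100^5 = 100^4 · 100^1 ≡ 137 · 100 ≡ 196 (mod 211).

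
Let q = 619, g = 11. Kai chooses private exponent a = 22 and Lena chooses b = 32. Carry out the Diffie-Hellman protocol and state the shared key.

167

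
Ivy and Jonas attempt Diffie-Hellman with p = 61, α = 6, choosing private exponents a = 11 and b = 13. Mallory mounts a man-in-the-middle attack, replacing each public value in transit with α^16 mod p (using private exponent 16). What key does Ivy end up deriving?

Ivy receives Mallory's public value M = 6^16 mod 61 instead of the honest one.
6^1 ≡ 6 (mod 61)
6^2 = (6^1)^2 ≡ 6^2 = 36 ≡ 36 (mod 61)
6^4 = (6^2)^2 ≡ 36^2 = 1296 ≡ 15 (mod 61)
6^8 = (6^4)^2 ≡ 15^2 = 225 ≡ 42 (mod 61)
6^16 = (6^8)^2 ≡ 42^2 = 1764 ≡ 56 (mod 61)
So M = 56. Ivy computes K = M^11 mod 61.
56^1 ≡ 56 (mod 61)
56^2 = (56^1)^2 ≡ 56^2 = 3136 ≡ 25 (mod 61)
56^4 = (56^2)^2 ≡ 25^2 = 625 ≡ 15 (mod 61)
56^8 = (56^4)^2 ≡ 15^2 = 225 ≡ 42 (mod 61)
56^11 = 56^8 · 56^2 · 56^1 ≡ 42 · 25 · 56 ≡ 57 (mod 61).

57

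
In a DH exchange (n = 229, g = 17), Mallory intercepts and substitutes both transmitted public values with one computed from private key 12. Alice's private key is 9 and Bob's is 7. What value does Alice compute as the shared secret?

121

Alice receives Mallory's public value M = 17^12 mod 229 instead of the honest one.
17^1 ≡ 17 (mod 229)
17^2 = (17^1)^2 ≡ 17^2 = 289 ≡ 60 (mod 229)
17^4 = (17^2)^2 ≡ 60^2 = 3600 ≡ 165 (mod 229)
17^8 = (17^4)^2 ≡ 165^2 = 27225 ≡ 203 (mod 229)
17^12 = 17^8 · 17^4 ≡ 203 · 165 ≡ 61 (mod 229).
So M = 61. Alice computes K = M^9 mod 229.
61^1 ≡ 61 (mod 229)
61^2 = (61^1)^2 ≡ 61^2 = 3721 ≡ 57 (mod 229)
61^4 = (61^2)^2 ≡ 57^2 = 3249 ≡ 43 (mod 229)
61^8 = (61^4)^2 ≡ 43^2 = 1849 ≡ 17 (mod 229)
61^9 = 61^8 · 61^1 ≡ 17 · 61 ≡ 121 (mod 229).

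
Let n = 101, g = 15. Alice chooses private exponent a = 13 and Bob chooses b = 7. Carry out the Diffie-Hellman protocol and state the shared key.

Bob sends B = g^b mod n = 15^7 mod 101.
15^1 ≡ 15 (mod 101)
15^2 = (15^1)^2 ≡ 15^2 = 225 ≡ 23 (mod 101)
15^4 = (15^2)^2 ≡ 23^2 = 529 ≡ 24 (mod 101)
15^7 = 15^4 · 15^2 · 15^1 ≡ 24 · 23 · 15 ≡ 99 (mod 101).
So B = 99. Alice then computes K = B^a mod n = 99^13 mod 101.
99^1 ≡ 99 (mod 101)
99^2 = (99^1)^2 ≡ 99^2 = 9801 ≡ 4 (mod 101)
99^4 = (99^2)^2 ≡ 4^2 = 16 ≡ 16 (mod 101)
99^8 = (99^4)^2 ≡ 16^2 = 256 ≡ 54 (mod 101)
99^13 = 99^8 · 99^4 · 99^1 ≡ 54 · 16 · 99 ≡ 90 (mod 101).

90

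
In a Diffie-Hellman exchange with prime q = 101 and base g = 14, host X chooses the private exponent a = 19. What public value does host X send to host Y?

65

Public value = 14^{19} \pmod{101}.
14^1 ≡ 14 (mod 101)
14^2 = (14^1)^2 ≡ 14^2 = 196 ≡ 95 (mod 101)
14^4 = (14^2)^2 ≡ 95^2 = 9025 ≡ 36 (mod 101)
14^8 = (14^4)^2 ≡ 36^2 = 1296 ≡ 84 (mod 101)
14^16 = (14^8)^2 ≡ 84^2 = 7056 ≡ 87 (mod 101)
14^19 = 14^16 · 14^2 · 14^1 ≡ 87 · 95 · 14 ≡ 65 (mod 101).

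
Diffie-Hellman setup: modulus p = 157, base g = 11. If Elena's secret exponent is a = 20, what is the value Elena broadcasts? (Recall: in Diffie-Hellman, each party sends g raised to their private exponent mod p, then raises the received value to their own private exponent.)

47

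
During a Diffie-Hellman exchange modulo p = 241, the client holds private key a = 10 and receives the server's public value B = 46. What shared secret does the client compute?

Shared key K = 46^10 mod 241.
46^1 ≡ 46 (mod 241)
46^2 = (46^1)^2 ≡ 46^2 = 2116 ≡ 188 (mod 241)
46^4 = (46^2)^2 ≡ 188^2 = 35344 ≡ 158 (mod 241)
46^8 = (46^4)^2 ≡ 158^2 = 24964 ≡ 141 (mod 241)
46^10 = 46^8 · 46^2 ≡ 141 · 188 ≡ 239 (mod 241).

239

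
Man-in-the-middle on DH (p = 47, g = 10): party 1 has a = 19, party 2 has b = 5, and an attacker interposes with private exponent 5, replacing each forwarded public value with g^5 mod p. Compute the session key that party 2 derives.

41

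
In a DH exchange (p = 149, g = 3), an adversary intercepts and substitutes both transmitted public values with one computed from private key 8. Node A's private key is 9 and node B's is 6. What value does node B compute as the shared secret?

Node B receives an adversary's public value M = 3^8 mod 149 instead of the honest one.
3^1 ≡ 3 (mod 149)
3^2 = (3^1)^2 ≡ 3^2 = 9 ≡ 9 (mod 149)
3^4 = (3^2)^2 ≡ 9^2 = 81 ≡ 81 (mod 149)
3^8 = (3^4)^2 ≡ 81^2 = 6561 ≡ 5 (mod 149)
So M = 5. Node B computes K = M^6 mod 149.
5^1 ≡ 5 (mod 149)
5^2 = (5^1)^2 ≡ 5^2 = 25 ≡ 25 (mod 149)
5^4 = (5^2)^2 ≡ 25^2 = 625 ≡ 29 (mod 149)
5^6 = 5^4 · 5^2 ≡ 29 · 25 ≡ 129 (mod 149).

129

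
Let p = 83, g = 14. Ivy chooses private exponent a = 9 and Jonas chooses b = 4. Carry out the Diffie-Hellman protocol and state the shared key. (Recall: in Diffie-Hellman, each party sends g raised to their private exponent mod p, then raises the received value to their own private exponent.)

26

Ivy sends A = g^a mod p = 14^9 mod 83.
14^1 ≡ 14 (mod 83)
14^2 = (14^1)^2 ≡ 14^2 = 196 ≡ 30 (mod 83)
14^4 = (14^2)^2 ≡ 30^2 = 900 ≡ 70 (mod 83)
14^8 = (14^4)^2 ≡ 70^2 = 4900 ≡ 3 (mod 83)
14^9 = 14^8 · 14^1 ≡ 3 · 14 ≡ 42 (mod 83).
So A = 42. Jonas then computes K = A^b mod p = 42^4 mod 83.
42^1 ≡ 42 (mod 83)
42^2 = (42^1)^2 ≡ 42^2 = 1764 ≡ 21 (mod 83)
42^4 = (42^2)^2 ≡ 21^2 = 441 ≡ 26 (mod 83)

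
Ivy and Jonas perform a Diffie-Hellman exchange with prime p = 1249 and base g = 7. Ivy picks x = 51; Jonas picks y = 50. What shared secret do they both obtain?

Jonas sends B = g^y mod p = 7^50 mod 1249.
7^1 ≡ 7 (mod 1249)
7^2 = (7^1)^2 ≡ 7^2 = 49 ≡ 49 (mod 1249)
7^4 = (7^2)^2 ≡ 49^2 = 2401 ≡ 1152 (mod 1249)
7^8 = (7^4)^2 ≡ 1152^2 = 1327104 ≡ 666 (mod 1249)
7^16 = (7^8)^2 ≡ 666^2 = 443556 ≡ 161 (mod 1249)
7^32 = (7^16)^2 ≡ 161^2 = 25921 ≡ 941 (mod 1249)
7^50 = 7^32 · 7^16 · 7^2 ≡ 941 · 161 · 49 ≡ 742 (mod 1249).
So B = 742. Ivy then computes K = B^x mod p = 742^51 mod 1249.
742^1 ≡ 742 (mod 1249)
742^2 = (742^1)^2 ≡ 742^2 = 550564 ≡ 1004 (mod 1249)
742^4 = (742^2)^2 ≡ 1004^2 = 1008016 ≡ 73 (mod 1249)
742^8 = (742^4)^2 ≡ 73^2 = 5329 ≡ 333 (mod 1249)
742^16 = (742^8)^2 ≡ 333^2 = 110889 ≡ 977 (mod 1249)
742^32 = (742^16)^2 ≡ 977^2 = 954529 ≡ 293 (mod 1249)
742^51 = 742^32 · 742^16 · 742^2 · 742^1 ≡ 293 · 977 · 1004 · 742 ≡ 468 (mod 1249).

468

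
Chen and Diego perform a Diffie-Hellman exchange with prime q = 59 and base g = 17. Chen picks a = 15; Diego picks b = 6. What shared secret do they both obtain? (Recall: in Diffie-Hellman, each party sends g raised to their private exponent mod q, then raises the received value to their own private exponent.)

Chen sends A = g^a mod q = 17^15 mod 59.
17^1 ≡ 17 (mod 59)
17^2 = (17^1)^2 ≡ 17^2 = 289 ≡ 53 (mod 59)
17^4 = (17^2)^2 ≡ 53^2 = 2809 ≡ 36 (mod 59)
17^8 = (17^4)^2 ≡ 36^2 = 1296 ≡ 57 (mod 59)
17^15 = 17^8 · 17^4 · 17^2 · 17^1 ≡ 57 · 36 · 53 · 17 ≡ 28 (mod 59).
So A = 28. Diego then computes K = A^b mod q = 28^6 mod 59.
28^1 ≡ 28 (mod 59)
28^2 = (28^1)^2 ≡ 28^2 = 784 ≡ 17 (mod 59)
28^4 = (28^2)^2 ≡ 17^2 = 289 ≡ 53 (mod 59)
28^6 = 28^4 · 28^2 ≡ 53 · 17 ≡ 16 (mod 59).

16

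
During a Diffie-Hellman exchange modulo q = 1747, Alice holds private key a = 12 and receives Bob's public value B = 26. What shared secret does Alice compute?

741

Shared key K = 26^12 mod 1747.
26^1 ≡ 26 (mod 1747)
26^2 = (26^1)^2 ≡ 26^2 = 676 ≡ 676 (mod 1747)
26^4 = (26^2)^2 ≡ 676^2 = 456976 ≡ 1009 (mod 1747)
26^8 = (26^4)^2 ≡ 1009^2 = 1018081 ≡ 1327 (mod 1747)
26^12 = 26^8 · 26^4 ≡ 1327 · 1009 ≡ 741 (mod 1747).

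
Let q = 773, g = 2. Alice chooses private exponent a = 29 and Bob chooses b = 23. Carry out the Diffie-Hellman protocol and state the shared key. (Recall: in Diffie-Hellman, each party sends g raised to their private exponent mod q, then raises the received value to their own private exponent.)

404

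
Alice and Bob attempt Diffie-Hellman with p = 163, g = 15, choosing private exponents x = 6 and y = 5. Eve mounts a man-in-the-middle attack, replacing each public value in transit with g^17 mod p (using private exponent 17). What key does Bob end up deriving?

Bob receives Eve's public value M = 15^17 mod 163 instead of the honest one.
15^1 ≡ 15 (mod 163)
15^2 = (15^1)^2 ≡ 15^2 = 225 ≡ 62 (mod 163)
15^4 = (15^2)^2 ≡ 62^2 = 3844 ≡ 95 (mod 163)
15^8 = (15^4)^2 ≡ 95^2 = 9025 ≡ 60 (mod 163)
15^16 = (15^8)^2 ≡ 60^2 = 3600 ≡ 14 (mod 163)
15^17 = 15^16 · 15^1 ≡ 14 · 15 ≡ 47 (mod 163).
So M = 47. Bob computes K = M^5 mod 163.
47^1 ≡ 47 (mod 163)
47^2 = (47^1)^2 ≡ 47^2 = 2209 ≡ 90 (mod 163)
47^4 = (47^2)^2 ≡ 90^2 = 8100 ≡ 113 (mod 163)
47^5 = 47^4 · 47^1 ≡ 113 · 47 ≡ 95 (mod 163).

95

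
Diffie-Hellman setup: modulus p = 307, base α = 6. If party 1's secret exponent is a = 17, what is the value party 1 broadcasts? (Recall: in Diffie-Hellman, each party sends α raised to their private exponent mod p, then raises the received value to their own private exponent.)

Public value = 6^17 mod 307.
6^1 ≡ 6 (mod 307)
6^2 = (6^1)^2 ≡ 6^2 = 36 ≡ 36 (mod 307)
6^4 = (6^2)^2 ≡ 36^2 = 1296 ≡ 68 (mod 307)
6^8 = (6^4)^2 ≡ 68^2 = 4624 ≡ 19 (mod 307)
6^16 = (6^8)^2 ≡ 19^2 = 361 ≡ 54 (mod 307)
6^17 = 6^16 · 6^1 ≡ 54 · 6 ≡ 17 (mod 307).

17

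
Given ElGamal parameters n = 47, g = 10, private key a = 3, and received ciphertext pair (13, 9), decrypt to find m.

11

Shared mask s = c₁^a mod n = 13^3 mod 47.
13^1 ≡ 13 (mod 47)
13^2 = (13^1)^2 ≡ 13^2 = 169 ≡ 28 (mod 47)
13^3 = 13^2 · 13^1 ≡ 28 · 13 ≡ 35 (mod 47).
So s = 35; s⁻¹ ≡ 43 (mod 47).
m = c₂ · s⁻¹ mod 47 = 9 · 43 mod 47 = 11.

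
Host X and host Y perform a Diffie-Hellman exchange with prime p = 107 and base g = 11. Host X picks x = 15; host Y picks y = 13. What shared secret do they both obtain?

40

Host X sends A = g^x mod p = 11^15 mod 107.
11^1 ≡ 11 (mod 107)
11^2 = (11^1)^2 ≡ 11^2 = 121 ≡ 14 (mod 107)
11^4 = (11^2)^2 ≡ 14^2 = 196 ≡ 89 (mod 107)
11^8 = (11^4)^2 ≡ 89^2 = 7921 ≡ 3 (mod 107)
11^15 = 11^8 · 11^4 · 11^2 · 11^1 ≡ 3 · 89 · 14 · 11 ≡ 30 (mod 107).
So A = 30. Host Y then computes K = A^y mod p = 30^13 mod 107.
30^1 ≡ 30 (mod 107)
30^2 = (30^1)^2 ≡ 30^2 = 900 ≡ 44 (mod 107)
30^4 = (30^2)^2 ≡ 44^2 = 1936 ≡ 10 (mod 107)
30^8 = (30^4)^2 ≡ 10^2 = 100 ≡ 100 (mod 107)
30^13 = 30^8 · 30^4 · 30^1 ≡ 100 · 10 · 30 ≡ 40 (mod 107).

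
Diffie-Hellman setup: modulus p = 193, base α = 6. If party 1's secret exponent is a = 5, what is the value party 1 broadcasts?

Public value = 6^5 mod 193.
6^1 ≡ 6 (mod 193)
6^2 = (6^1)^2 ≡ 6^2 = 36 ≡ 36 (mod 193)
6^4 = (6^2)^2 ≡ 36^2 = 1296 ≡ 138 (mod 193)
6^5 = 6^4 · 6^1 ≡ 138 · 6 ≡ 56 (mod 193).

56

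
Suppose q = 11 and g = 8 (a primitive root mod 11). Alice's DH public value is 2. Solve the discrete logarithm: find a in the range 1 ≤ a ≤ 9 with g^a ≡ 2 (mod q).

Try successive powers of 8 modulo 11:
8^1 ≡ 8
8^2 ≡ 9
8^3 ≡ 6
8^4 ≡ 4
8^5 ≡ 10
8^6 ≡ 3
8^7 ≡ 2
Found: a = 7.

7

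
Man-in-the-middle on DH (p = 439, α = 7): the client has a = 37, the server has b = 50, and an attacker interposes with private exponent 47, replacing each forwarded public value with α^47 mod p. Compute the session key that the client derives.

The client receives an attacker's public value M = 7^47 mod 439 instead of the honest one.
7^1 ≡ 7 (mod 439)
7^2 = (7^1)^2 ≡ 7^2 = 49 ≡ 49 (mod 439)
7^4 = (7^2)^2 ≡ 49^2 = 2401 ≡ 206 (mod 439)
7^8 = (7^4)^2 ≡ 206^2 = 42436 ≡ 292 (mod 439)
7^16 = (7^8)^2 ≡ 292^2 = 85264 ≡ 98 (mod 439)
7^32 = (7^16)^2 ≡ 98^2 = 9604 ≡ 385 (mod 439)
7^47 = 7^32 · 7^8 · 7^4 · 7^2 · 7^1 ≡ 385 · 292 · 206 · 49 · 7 ≡ 122 (mod 439).
So M = 122. The client computes K = M^37 mod 439.
122^1 ≡ 122 (mod 439)
122^2 = (122^1)^2 ≡ 122^2 = 14884 ≡ 397 (mod 439)
122^4 = (122^2)^2 ≡ 397^2 = 157609 ≡ 8 (mod 439)
122^8 = (122^4)^2 ≡ 8^2 = 64 ≡ 64 (mod 439)
122^16 = (122^8)^2 ≡ 64^2 = 4096 ≡ 145 (mod 439)
122^32 = (122^16)^2 ≡ 145^2 = 21025 ≡ 392 (mod 439)
122^37 = 122^32 · 122^4 · 122^1 ≡ 392 · 8 · 122 ≡ 223 (mod 439).

223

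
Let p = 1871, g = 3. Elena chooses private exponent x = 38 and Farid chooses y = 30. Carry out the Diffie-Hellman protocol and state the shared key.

3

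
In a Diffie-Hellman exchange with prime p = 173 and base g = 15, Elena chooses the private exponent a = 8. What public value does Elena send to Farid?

Public value = 15^8 mod 173.
15^1 ≡ 15 (mod 173)
15^2 = (15^1)^2 ≡ 15^2 = 225 ≡ 52 (mod 173)
15^4 = (15^2)^2 ≡ 52^2 = 2704 ≡ 109 (mod 173)
15^8 = (15^4)^2 ≡ 109^2 = 11881 ≡ 117 (mod 173)

117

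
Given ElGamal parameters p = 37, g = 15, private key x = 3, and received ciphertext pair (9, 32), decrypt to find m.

Shared mask s = c₁^x mod p = 9^3 mod 37.
9^1 ≡ 9 (mod 37)
9^2 = (9^1)^2 ≡ 9^2 = 81 ≡ 7 (mod 37)
9^3 = 9^2 · 9^1 ≡ 7 · 9 ≡ 26 (mod 37).
So s = 26; s⁻¹ ≡ 10 (mod 37).
m = c₂ · s⁻¹ mod 37 = 32 · 10 mod 37 = 24.

24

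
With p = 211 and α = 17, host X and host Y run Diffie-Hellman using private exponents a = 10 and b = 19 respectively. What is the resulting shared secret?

180

Host Y sends B = α^b mod p = 17^19 mod 211.
17^1 ≡ 17 (mod 211)
17^2 = (17^1)^2 ≡ 17^2 = 289 ≡ 78 (mod 211)
17^4 = (17^2)^2 ≡ 78^2 = 6084 ≡ 176 (mod 211)
17^8 = (17^4)^2 ≡ 176^2 = 30976 ≡ 170 (mod 211)
17^16 = (17^8)^2 ≡ 170^2 = 28900 ≡ 204 (mod 211)
17^19 = 17^16 · 17^2 · 17^1 ≡ 204 · 78 · 17 ≡ 2 (mod 211).
So B = 2. Host X then computes K = B^a mod p = 2^10 mod 211.
2^1 ≡ 2 (mod 211)
2^2 = (2^1)^2 ≡ 2^2 = 4 ≡ 4 (mod 211)
2^4 = (2^2)^2 ≡ 4^2 = 16 ≡ 16 (mod 211)
2^8 = (2^4)^2 ≡ 16^2 = 256 ≡ 45 (mod 211)
2^10 = 2^8 · 2^2 ≡ 45 · 4 ≡ 180 (mod 211).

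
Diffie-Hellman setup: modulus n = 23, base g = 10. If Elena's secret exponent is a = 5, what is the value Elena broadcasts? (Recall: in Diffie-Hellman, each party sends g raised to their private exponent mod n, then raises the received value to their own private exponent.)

Public value = 10^{5} \pmod{23}.
10^1 ≡ 10 (mod 23)
10^2 = (10^1)^2 ≡ 10^2 = 100 ≡ 8 (mod 23)
10^4 = (10^2)^2 ≡ 8^2 = 64 ≡ 18 (mod 23)
10^5 = 10^4 · 10^1 ≡ 18 · 10 ≡ 19 (mod 23).

19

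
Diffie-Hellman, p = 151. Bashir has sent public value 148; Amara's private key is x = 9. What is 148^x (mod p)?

98

Shared key K = 148^9 mod 151.
148^1 ≡ 148 (mod 151)
148^2 = (148^1)^2 ≡ 148^2 = 21904 ≡ 9 (mod 151)
148^4 = (148^2)^2 ≡ 9^2 = 81 ≡ 81 (mod 151)
148^8 = (148^4)^2 ≡ 81^2 = 6561 ≡ 68 (mod 151)
148^9 = 148^8 · 148^1 ≡ 68 · 148 ≡ 98 (mod 151).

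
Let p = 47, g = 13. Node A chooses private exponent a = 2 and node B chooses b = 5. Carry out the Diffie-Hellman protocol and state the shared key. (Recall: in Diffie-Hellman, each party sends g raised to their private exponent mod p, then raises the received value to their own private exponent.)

Node A sends A = g^a mod p = 13^2 mod 47.
13^1 ≡ 13 (mod 47)
13^2 = (13^1)^2 ≡ 13^2 = 169 ≡ 28 (mod 47)
So A = 28. Node B then computes K = A^b mod p = 28^5 mod 47.
28^1 ≡ 28 (mod 47)
28^2 = (28^1)^2 ≡ 28^2 = 784 ≡ 32 (mod 47)
28^4 = (28^2)^2 ≡ 32^2 = 1024 ≡ 37 (mod 47)
28^5 = 28^4 · 28^1 ≡ 37 · 28 ≡ 2 (mod 47).

2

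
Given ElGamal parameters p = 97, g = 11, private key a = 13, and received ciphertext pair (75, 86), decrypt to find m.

49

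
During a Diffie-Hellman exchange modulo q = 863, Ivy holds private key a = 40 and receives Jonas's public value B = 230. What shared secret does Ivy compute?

Shared key K = 230^40 mod 863.
230^1 ≡ 230 (mod 863)
230^2 = (230^1)^2 ≡ 230^2 = 52900 ≡ 257 (mod 863)
230^4 = (230^2)^2 ≡ 257^2 = 66049 ≡ 461 (mod 863)
230^8 = (230^4)^2 ≡ 461^2 = 212521 ≡ 223 (mod 863)
230^16 = (230^8)^2 ≡ 223^2 = 49729 ≡ 538 (mod 863)
230^32 = (230^16)^2 ≡ 538^2 = 289444 ≡ 339 (mod 863)
230^40 = 230^32 · 230^8 ≡ 339 · 223 ≡ 516 (mod 863).

516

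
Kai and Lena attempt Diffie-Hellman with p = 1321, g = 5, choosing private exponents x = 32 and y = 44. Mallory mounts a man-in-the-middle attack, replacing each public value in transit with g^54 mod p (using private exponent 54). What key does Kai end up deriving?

Kai receives Mallory's public value M = 5^54 mod 1321 instead of the honest one.
5^1 ≡ 5 (mod 1321)
5^2 = (5^1)^2 ≡ 5^2 = 25 ≡ 25 (mod 1321)
5^4 = (5^2)^2 ≡ 25^2 = 625 ≡ 625 (mod 1321)
5^8 = (5^4)^2 ≡ 625^2 = 390625 ≡ 930 (mod 1321)
5^16 = (5^8)^2 ≡ 930^2 = 864900 ≡ 966 (mod 1321)
5^32 = (5^16)^2 ≡ 966^2 = 933156 ≡ 530 (mod 1321)
5^54 = 5^32 · 5^16 · 5^4 · 5^2 ≡ 530 · 966 · 625 · 25 ≡ 799 (mod 1321).
So M = 799. Kai computes K = M^32 mod 1321.
799^1 ≡ 799 (mod 1321)
799^2 = (799^1)^2 ≡ 799^2 = 638401 ≡ 358 (mod 1321)
799^4 = (799^2)^2 ≡ 358^2 = 128164 ≡ 27 (mod 1321)
799^8 = (799^4)^2 ≡ 27^2 = 729 ≡ 729 (mod 1321)
799^16 = (799^8)^2 ≡ 729^2 = 531441 ≡ 399 (mod 1321)
799^32 = (799^16)^2 ≡ 399^2 = 159201 ≡ 681 (mod 1321)

681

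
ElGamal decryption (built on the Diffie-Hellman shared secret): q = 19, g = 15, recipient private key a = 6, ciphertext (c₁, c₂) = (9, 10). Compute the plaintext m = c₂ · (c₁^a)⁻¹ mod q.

13

Shared mask s = c₁^a mod q = 9^6 mod 19.
9^1 ≡ 9 (mod 19)
9^2 = (9^1)^2 ≡ 9^2 = 81 ≡ 5 (mod 19)
9^4 = (9^2)^2 ≡ 5^2 = 25 ≡ 6 (mod 19)
9^6 = 9^4 · 9^2 ≡ 6 · 5 ≡ 11 (mod 19).
So s = 11; s⁻¹ ≡ 7 (mod 19).
m = c₂ · s⁻¹ mod 19 = 10 · 7 mod 19 = 13.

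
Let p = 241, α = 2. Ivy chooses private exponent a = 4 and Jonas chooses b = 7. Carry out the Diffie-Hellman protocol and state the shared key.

16

Jonas sends B = α^b mod p = 2^7 mod 241.
2^1 ≡ 2 (mod 241)
2^2 = (2^1)^2 ≡ 2^2 = 4 ≡ 4 (mod 241)
2^4 = (2^2)^2 ≡ 4^2 = 16 ≡ 16 (mod 241)
2^7 = 2^4 · 2^2 · 2^1 ≡ 16 · 4 · 2 ≡ 128 (mod 241).
So B = 128. Ivy then computes K = B^a mod p = 128^4 mod 241.
128^1 ≡ 128 (mod 241)
128^2 = (128^1)^2 ≡ 128^2 = 16384 ≡ 237 (mod 241)
128^4 = (128^2)^2 ≡ 237^2 = 56169 ≡ 16 (mod 241)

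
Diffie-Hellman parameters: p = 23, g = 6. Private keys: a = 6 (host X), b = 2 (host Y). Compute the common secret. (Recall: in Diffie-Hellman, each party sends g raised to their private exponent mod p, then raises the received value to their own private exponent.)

Host Y sends B = g^b mod p = 6^2 mod 23.
6^1 ≡ 6 (mod 23)
6^2 = (6^1)^2 ≡ 6^2 = 36 ≡ 13 (mod 23)
So B = 13. Host X then computes K = B^a mod p = 13^6 mod 23.
13^1 ≡ 13 (mod 23)
13^2 = (13^1)^2 ≡ 13^2 = 169 ≡ 8 (mod 23)
13^4 = (13^2)^2 ≡ 8^2 = 64 ≡ 18 (mod 23)
13^6 = 13^4 · 13^2 ≡ 18 · 8 ≡ 6 (mod 23).

6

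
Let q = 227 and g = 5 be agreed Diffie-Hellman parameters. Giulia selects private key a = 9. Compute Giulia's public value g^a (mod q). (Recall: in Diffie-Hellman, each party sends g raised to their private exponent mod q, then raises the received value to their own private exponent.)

Public value = 5^9 (mod 227).
5^1 ≡ 5 (mod 227)
5^2 = (5^1)^2 ≡ 5^2 = 25 ≡ 25 (mod 227)
5^4 = (5^2)^2 ≡ 25^2 = 625 ≡ 171 (mod 227)
5^8 = (5^4)^2 ≡ 171^2 = 29241 ≡ 185 (mod 227)
5^9 = 5^8 · 5^1 ≡ 185 · 5 ≡ 17 (mod 227).

17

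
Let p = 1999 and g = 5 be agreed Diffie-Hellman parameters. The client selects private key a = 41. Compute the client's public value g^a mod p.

632

Public value = 5^41 mod 1999.
5^1 ≡ 5 (mod 1999)
5^2 = (5^1)^2 ≡ 5^2 = 25 ≡ 25 (mod 1999)
5^4 = (5^2)^2 ≡ 25^2 = 625 ≡ 625 (mod 1999)
5^8 = (5^4)^2 ≡ 625^2 = 390625 ≡ 820 (mod 1999)
5^16 = (5^8)^2 ≡ 820^2 = 672400 ≡ 736 (mod 1999)
5^32 = (5^16)^2 ≡ 736^2 = 541696 ≡ 1966 (mod 1999)
5^41 = 5^32 · 5^8 · 5^1 ≡ 1966 · 820 · 5 ≡ 632 (mod 1999).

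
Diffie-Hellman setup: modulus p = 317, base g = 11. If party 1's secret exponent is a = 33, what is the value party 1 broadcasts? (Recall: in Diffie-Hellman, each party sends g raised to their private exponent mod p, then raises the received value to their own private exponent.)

Public value = 11^33 mod 317.
11^1 ≡ 11 (mod 317)
11^2 = (11^1)^2 ≡ 11^2 = 121 ≡ 121 (mod 317)
11^4 = (11^2)^2 ≡ 121^2 = 14641 ≡ 59 (mod 317)
11^8 = (11^4)^2 ≡ 59^2 = 3481 ≡ 311 (mod 317)
11^16 = (11^8)^2 ≡ 311^2 = 96721 ≡ 36 (mod 317)
11^32 = (11^16)^2 ≡ 36^2 = 1296 ≡ 28 (mod 317)
11^33 = 11^32 · 11^1 ≡ 28 · 11 ≡ 308 (mod 317).

308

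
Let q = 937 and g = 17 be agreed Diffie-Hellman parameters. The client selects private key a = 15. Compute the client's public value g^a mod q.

493

Public value = 17^15 mod 937.
17^1 ≡ 17 (mod 937)
17^2 = (17^1)^2 ≡ 17^2 = 289 ≡ 289 (mod 937)
17^4 = (17^2)^2 ≡ 289^2 = 83521 ≡ 128 (mod 937)
17^8 = (17^4)^2 ≡ 128^2 = 16384 ≡ 455 (mod 937)
17^15 = 17^8 · 17^4 · 17^2 · 17^1 ≡ 455 · 128 · 289 · 17 ≡ 493 (mod 937).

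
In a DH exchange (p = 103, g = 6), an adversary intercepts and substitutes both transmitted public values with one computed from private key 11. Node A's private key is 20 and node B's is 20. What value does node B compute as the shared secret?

25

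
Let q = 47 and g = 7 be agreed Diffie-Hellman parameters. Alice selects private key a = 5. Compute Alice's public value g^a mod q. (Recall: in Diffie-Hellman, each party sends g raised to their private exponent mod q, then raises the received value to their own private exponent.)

28

Public value = 7^5 mod 47.
7^1 ≡ 7 (mod 47)
7^2 = (7^1)^2 ≡ 7^2 = 49 ≡ 2 (mod 47)
7^4 = (7^2)^2 ≡ 2^2 = 4 ≡ 4 (mod 47)
7^5 = 7^4 · 7^1 ≡ 4 · 7 ≡ 28 (mod 47).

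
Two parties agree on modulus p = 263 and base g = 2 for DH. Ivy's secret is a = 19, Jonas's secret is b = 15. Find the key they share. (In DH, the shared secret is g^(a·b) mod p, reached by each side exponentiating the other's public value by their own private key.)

223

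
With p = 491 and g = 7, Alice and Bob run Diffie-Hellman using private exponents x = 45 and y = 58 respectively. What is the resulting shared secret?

260

Alice sends A = g^x mod p = 7^45 mod 491.
7^1 ≡ 7 (mod 491)
7^2 = (7^1)^2 ≡ 7^2 = 49 ≡ 49 (mod 491)
7^4 = (7^2)^2 ≡ 49^2 = 2401 ≡ 437 (mod 491)
7^8 = (7^4)^2 ≡ 437^2 = 190969 ≡ 461 (mod 491)
7^16 = (7^8)^2 ≡ 461^2 = 212521 ≡ 409 (mod 491)
7^32 = (7^16)^2 ≡ 409^2 = 167281 ≡ 341 (mod 491)
7^45 = 7^32 · 7^8 · 7^4 · 7^1 ≡ 341 · 461 · 437 · 7 ≡ 315 (mod 491).
So A = 315. Bob then computes K = A^y mod p = 315^58 mod 491.
315^1 ≡ 315 (mod 491)
315^2 = (315^1)^2 ≡ 315^2 = 99225 ≡ 43 (mod 491)
315^4 = (315^2)^2 ≡ 43^2 = 1849 ≡ 376 (mod 491)
315^8 = (315^4)^2 ≡ 376^2 = 141376 ≡ 459 (mod 491)
315^16 = (315^8)^2 ≡ 459^2 = 210681 ≡ 42 (mod 491)
315^32 = (315^16)^2 ≡ 42^2 = 1764 ≡ 291 (mod 491)
315^58 = 315^32 · 315^16 · 315^8 · 315^2 ≡ 291 · 42 · 459 · 43 ≡ 260 (mod 491).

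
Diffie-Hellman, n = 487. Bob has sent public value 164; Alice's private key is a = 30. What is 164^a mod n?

279

Shared key K = 164^30 mod 487.
164^1 ≡ 164 (mod 487)
164^2 = (164^1)^2 ≡ 164^2 = 26896 ≡ 111 (mod 487)
164^4 = (164^2)^2 ≡ 111^2 = 12321 ≡ 146 (mod 487)
164^8 = (164^4)^2 ≡ 146^2 = 21316 ≡ 375 (mod 487)
164^16 = (164^8)^2 ≡ 375^2 = 140625 ≡ 369 (mod 487)
164^30 = 164^16 · 164^8 · 164^4 · 164^2 ≡ 369 · 375 · 146 · 111 ≡ 279 (mod 487).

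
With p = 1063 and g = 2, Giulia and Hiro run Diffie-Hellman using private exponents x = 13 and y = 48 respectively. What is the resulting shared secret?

Hiro sends B = g^y mod p = 2^48 mod 1063.
2^1 ≡ 2 (mod 1063)
2^2 = (2^1)^2 ≡ 2^2 = 4 ≡ 4 (mod 1063)
2^4 = (2^2)^2 ≡ 4^2 = 16 ≡ 16 (mod 1063)
2^8 = (2^4)^2 ≡ 16^2 = 256 ≡ 256 (mod 1063)
2^16 = (2^8)^2 ≡ 256^2 = 65536 ≡ 693 (mod 1063)
2^32 = (2^16)^2 ≡ 693^2 = 480249 ≡ 836 (mod 1063)
2^48 = 2^32 · 2^16 ≡ 836 · 693 ≡ 13 (mod 1063).
So B = 13. Giulia then computes K = B^x mod p = 13^13 mod 1063.
13^1 ≡ 13 (mod 1063)
13^2 = (13^1)^2 ≡ 13^2 = 169 ≡ 169 (mod 1063)
13^4 = (13^2)^2 ≡ 169^2 = 28561 ≡ 923 (mod 1063)
13^8 = (13^4)^2 ≡ 923^2 = 851929 ≡ 466 (mod 1063)
13^13 = 13^8 · 13^4 · 13^1 ≡ 466 · 923 · 13 ≡ 154 (mod 1063).

154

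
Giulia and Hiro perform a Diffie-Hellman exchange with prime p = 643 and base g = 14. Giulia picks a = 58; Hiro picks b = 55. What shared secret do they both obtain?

498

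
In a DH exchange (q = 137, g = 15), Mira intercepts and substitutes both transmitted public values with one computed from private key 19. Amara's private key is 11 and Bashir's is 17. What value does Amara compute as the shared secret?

Amara receives Mira's public value M = 15^19 mod 137 instead of the honest one.
15^1 ≡ 15 (mod 137)
15^2 = (15^1)^2 ≡ 15^2 = 225 ≡ 88 (mod 137)
15^4 = (15^2)^2 ≡ 88^2 = 7744 ≡ 72 (mod 137)
15^8 = (15^4)^2 ≡ 72^2 = 5184 ≡ 115 (mod 137)
15^16 = (15^8)^2 ≡ 115^2 = 13225 ≡ 73 (mod 137)
15^19 = 15^16 · 15^2 · 15^1 ≡ 73 · 88 · 15 ≡ 49 (mod 137).
So M = 49. Amara computes K = M^11 mod 137.
49^1 ≡ 49 (mod 137)
49^2 = (49^1)^2 ≡ 49^2 = 2401 ≡ 72 (mod 137)
49^4 = (49^2)^2 ≡ 72^2 = 5184 ≡ 115 (mod 137)
49^8 = (49^4)^2 ≡ 115^2 = 13225 ≡ 73 (mod 137)
49^11 = 49^8 · 49^2 · 49^1 ≡ 73 · 72 · 49 ≡ 121 (mod 137).

121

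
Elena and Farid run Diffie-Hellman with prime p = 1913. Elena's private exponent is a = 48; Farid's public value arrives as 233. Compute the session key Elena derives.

488

Shared key K = 233^48 mod 1913.
233^1 ≡ 233 (mod 1913)
233^2 = (233^1)^2 ≡ 233^2 = 54289 ≡ 725 (mod 1913)
233^4 = (233^2)^2 ≡ 725^2 = 525625 ≡ 1463 (mod 1913)
233^8 = (233^4)^2 ≡ 1463^2 = 2140369 ≡ 1635 (mod 1913)
233^16 = (233^8)^2 ≡ 1635^2 = 2673225 ≡ 764 (mod 1913)
233^32 = (233^16)^2 ≡ 764^2 = 583696 ≡ 231 (mod 1913)
233^48 = 233^32 · 233^16 ≡ 231 · 764 ≡ 488 (mod 1913).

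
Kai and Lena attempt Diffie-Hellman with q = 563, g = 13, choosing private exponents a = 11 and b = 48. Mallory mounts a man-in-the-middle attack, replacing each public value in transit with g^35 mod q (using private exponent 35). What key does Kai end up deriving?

201

Kai receives Mallory's public value M = 13^35 mod 563 instead of the honest one.
13^1 ≡ 13 (mod 563)
13^2 = (13^1)^2 ≡ 13^2 = 169 ≡ 169 (mod 563)
13^4 = (13^2)^2 ≡ 169^2 = 28561 ≡ 411 (mod 563)
13^8 = (13^4)^2 ≡ 411^2 = 168921 ≡ 21 (mod 563)
13^16 = (13^8)^2 ≡ 21^2 = 441 ≡ 441 (mod 563)
13^32 = (13^16)^2 ≡ 441^2 = 194481 ≡ 246 (mod 563)
13^35 = 13^32 · 13^2 · 13^1 ≡ 246 · 169 · 13 ≡ 545 (mod 563).
So M = 545. Kai computes K = M^11 mod 563.
545^1 ≡ 545 (mod 563)
545^2 = (545^1)^2 ≡ 545^2 = 297025 ≡ 324 (mod 563)
545^4 = (545^2)^2 ≡ 324^2 = 104976 ≡ 258 (mod 563)
545^8 = (545^4)^2 ≡ 258^2 = 66564 ≡ 130 (mod 563)
545^11 = 545^8 · 545^2 · 545^1 ≡ 130 · 324 · 545 ≡ 201 (mod 563).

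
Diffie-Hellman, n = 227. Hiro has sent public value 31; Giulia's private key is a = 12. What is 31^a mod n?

Shared key K = 31^12 mod 227.
31^1 ≡ 31 (mod 227)
31^2 = (31^1)^2 ≡ 31^2 = 961 ≡ 53 (mod 227)
31^4 = (31^2)^2 ≡ 53^2 = 2809 ≡ 85 (mod 227)
31^8 = (31^4)^2 ≡ 85^2 = 7225 ≡ 188 (mod 227)
31^12 = 31^8 · 31^4 ≡ 188 · 85 ≡ 90 (mod 227).

90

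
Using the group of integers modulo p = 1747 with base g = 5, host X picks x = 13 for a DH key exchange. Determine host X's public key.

Public value = 5^13 (mod 1747).
5^1 ≡ 5 (mod 1747)
5^2 = (5^1)^2 ≡ 5^2 = 25 ≡ 25 (mod 1747)
5^4 = (5^2)^2 ≡ 25^2 = 625 ≡ 625 (mod 1747)
5^8 = (5^4)^2 ≡ 625^2 = 390625 ≡ 1044 (mod 1747)
5^13 = 5^8 · 5^4 · 5^1 ≡ 1044 · 625 · 5 ≡ 851 (mod 1747).

851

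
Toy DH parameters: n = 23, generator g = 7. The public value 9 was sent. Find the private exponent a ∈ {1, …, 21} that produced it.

4

Try successive powers of 7 modulo 23:
7^1 ≡ 7
7^2 ≡ 3
7^3 ≡ 21
7^4 ≡ 9
Found: a = 4.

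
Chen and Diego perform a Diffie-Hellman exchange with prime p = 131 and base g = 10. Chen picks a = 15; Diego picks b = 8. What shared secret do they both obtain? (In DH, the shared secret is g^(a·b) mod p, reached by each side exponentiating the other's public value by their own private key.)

80

Chen sends A = g^a mod p = 10^15 mod 131.
10^1 ≡ 10 (mod 131)
10^2 = (10^1)^2 ≡ 10^2 = 100 ≡ 100 (mod 131)
10^4 = (10^2)^2 ≡ 100^2 = 10000 ≡ 44 (mod 131)
10^8 = (10^4)^2 ≡ 44^2 = 1936 ≡ 102 (mod 131)
10^15 = 10^8 · 10^4 · 10^2 · 10^1 ≡ 102 · 44 · 100 · 10 ≡ 71 (mod 131).
So A = 71. Diego then computes K = A^b mod p = 71^8 mod 131.
71^1 ≡ 71 (mod 131)
71^2 = (71^1)^2 ≡ 71^2 = 5041 ≡ 63 (mod 131)
71^4 = (71^2)^2 ≡ 63^2 = 3969 ≡ 39 (mod 131)
71^8 = (71^4)^2 ≡ 39^2 = 1521 ≡ 80 (mod 131)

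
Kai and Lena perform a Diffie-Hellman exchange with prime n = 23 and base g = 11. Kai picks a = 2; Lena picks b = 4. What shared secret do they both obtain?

8

Kai sends A = g^a mod n = 11^2 mod 23.
11^1 ≡ 11 (mod 23)
11^2 = (11^1)^2 ≡ 11^2 = 121 ≡ 6 (mod 23)
So A = 6. Lena then computes K = A^b mod n = 6^4 mod 23.
6^1 ≡ 6 (mod 23)
6^2 = (6^1)^2 ≡ 6^2 = 36 ≡ 13 (mod 23)
6^4 = (6^2)^2 ≡ 13^2 = 169 ≡ 8 (mod 23)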